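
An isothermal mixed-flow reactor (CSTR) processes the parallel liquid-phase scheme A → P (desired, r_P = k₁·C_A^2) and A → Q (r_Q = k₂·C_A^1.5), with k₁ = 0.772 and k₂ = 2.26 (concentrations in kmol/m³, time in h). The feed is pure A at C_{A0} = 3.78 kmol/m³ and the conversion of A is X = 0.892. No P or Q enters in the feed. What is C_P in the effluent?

Exit C_A = C_{A0}(1−X) = 3.78×0.108 = 0.4082 kmol/m³.
Rates in a CSTR are evaluated at the outlet concentration: r_P = 0.772×0.4082^2 = 0.1287, r_Q = 2.26×0.4082^1.5 = 0.5895.
Fraction of consumed A going to P: r_P/(r_P+r_Q) = 0.1792.
C_P = 0.1792·C_{A0}·X = 0.1792×3.78×0.892 = 0.604 kmol/m³.

0.604 kmol/m³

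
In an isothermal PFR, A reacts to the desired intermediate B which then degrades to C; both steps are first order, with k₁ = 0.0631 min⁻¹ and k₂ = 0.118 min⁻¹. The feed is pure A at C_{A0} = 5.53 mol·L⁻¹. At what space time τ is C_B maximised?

11.4 min

The intermediate peaks when r₁ = r₂, i.e. k₁e^(−k₁τ) = k₂e^(−k₂τ), giving τ_opt = ln(k₂/k₁)/(k₂−k₁).
= ln(0.118/0.0631)/(0.118−0.0631) = ln(1.870)/0.05490 = 0.6260/0.05490 = 11.4 min.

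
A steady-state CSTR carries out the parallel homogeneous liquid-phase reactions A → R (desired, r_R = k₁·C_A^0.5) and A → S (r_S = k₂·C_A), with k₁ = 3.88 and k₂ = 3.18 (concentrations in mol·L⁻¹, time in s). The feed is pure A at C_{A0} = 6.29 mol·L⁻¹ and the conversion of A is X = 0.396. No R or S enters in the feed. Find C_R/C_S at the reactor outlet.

0.626

Exit C_A = C_{A0}(1−X) = 6.29×0.604 = 3.799 mol·L⁻¹.
Rates in a CSTR are evaluated at the outlet concentration: r_R = 3.88×3.799^0.5 = 7.563, r_S = 3.18×3.799 = 12.08.
Overall selectivity = C_R/C_S = r_Rτ/(r_Sτ) = r_R/r_S = 0.626.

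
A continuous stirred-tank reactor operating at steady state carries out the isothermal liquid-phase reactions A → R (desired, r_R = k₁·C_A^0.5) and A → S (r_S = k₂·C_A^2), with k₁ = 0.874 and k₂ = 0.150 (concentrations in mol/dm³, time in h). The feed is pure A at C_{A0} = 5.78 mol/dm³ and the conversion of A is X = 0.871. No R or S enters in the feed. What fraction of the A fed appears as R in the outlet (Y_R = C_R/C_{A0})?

0.784

Exit C_A = C_{A0}(1−X) = 5.78×0.129 = 0.7456 mol/dm³.
In a CSTR the entire volume is at exit conditions, so r_R = 0.874×0.7456^0.5 = 0.7547 and r_S = 0.150×0.7456^2 = 0.08339.
Fraction of consumed A going to R: r_R/(r_R+r_S) = 0.9005.
C_R = 0.9005·C_{A0}·X = 0.9005×5.78×0.871 = 4.53 mol/dm³; Y_R = C_R/C_{A0} = 0.784.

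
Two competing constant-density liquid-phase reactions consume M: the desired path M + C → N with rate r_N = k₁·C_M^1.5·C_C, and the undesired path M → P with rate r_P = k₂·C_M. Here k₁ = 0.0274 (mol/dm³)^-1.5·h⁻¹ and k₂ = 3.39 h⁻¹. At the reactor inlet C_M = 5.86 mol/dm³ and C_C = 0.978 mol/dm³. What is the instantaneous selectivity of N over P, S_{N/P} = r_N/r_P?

0.0191

S_{N/P} = r_N/r_P = (k₁·C_M^1.5·C_C)/(k₂·C_M) = (k₁/k₂)·C_M^0.5·C_C.
= (0.0274×5.860^1.5×0.9780) / (3.39×5.860) = 0.3801/19.87 = 0.0191.
Since the desired path is higher order in M, keeping C_M high (PFR or concentrated feed) favours N.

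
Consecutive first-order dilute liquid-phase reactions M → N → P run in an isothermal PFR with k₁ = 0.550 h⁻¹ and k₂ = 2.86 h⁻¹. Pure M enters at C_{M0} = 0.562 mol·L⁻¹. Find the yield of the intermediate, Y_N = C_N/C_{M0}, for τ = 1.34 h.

0.109

Solving the coupled first-order balances gives C_N(τ) = [k₁/(k₂−k₁)]·C_{M0}·(e^(−k₁τ) − e^(−k₂τ)).
e^(−k₁τ) = e^(−0.550×1.34) = e^(−0.7370) = 0.4785; e^(−k₂τ) = e^(−3.832) = 0.02166.
C_N = 0.550×0.562/(2.86−0.550) × (0.4785−0.02166) = 0.1338×0.4569 = 0.06114 mol·L⁻¹.
Y_N = C_N/C_{M0} = 0.06114/0.562 = 0.109.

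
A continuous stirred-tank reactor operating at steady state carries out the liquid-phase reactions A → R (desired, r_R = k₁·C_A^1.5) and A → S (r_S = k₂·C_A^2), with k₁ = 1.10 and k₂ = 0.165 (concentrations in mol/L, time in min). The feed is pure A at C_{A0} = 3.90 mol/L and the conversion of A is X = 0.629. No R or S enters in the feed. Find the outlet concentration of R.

Exit C_A = C_{A0}(1−X) = 3.90×0.371 = 1.447 mol/L.
In a CSTR the entire volume is at exit conditions, so r_R = 1.10×1.447^1.5 = 1.914 and r_S = 0.165×1.447^2 = 0.3454.
Fraction of consumed A going to R: r_R/(r_R+r_S) = 0.8471.
C_R = 0.8471·C_{A0}·X = 0.8471×3.90×0.629 = 2.08 mol/L.

2.08 mol/L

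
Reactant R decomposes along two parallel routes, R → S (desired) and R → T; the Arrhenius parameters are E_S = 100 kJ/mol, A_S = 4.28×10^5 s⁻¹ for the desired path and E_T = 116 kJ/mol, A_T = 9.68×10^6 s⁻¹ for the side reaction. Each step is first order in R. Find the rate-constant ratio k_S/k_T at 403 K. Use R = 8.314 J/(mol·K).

With equal orders, S_{S/T} = k_S/k_T = (A_S/A_T)·exp[(E_T−E_S)/(RT)].
(E_T−E_S)/(RT) = (116−100)×10³/(8.314×403) = 16000/3351 = 4.775.
k_S/k_T = (4.28×10^5/9.68×10^6)·exp(4.775) = 0.04421 × 118.6 = 5.24.

5.24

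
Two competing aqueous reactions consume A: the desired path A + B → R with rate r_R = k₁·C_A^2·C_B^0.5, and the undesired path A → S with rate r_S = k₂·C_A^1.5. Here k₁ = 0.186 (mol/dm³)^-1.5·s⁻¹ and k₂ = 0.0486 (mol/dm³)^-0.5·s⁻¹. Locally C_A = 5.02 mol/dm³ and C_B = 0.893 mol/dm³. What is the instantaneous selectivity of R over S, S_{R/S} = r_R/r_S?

8.10

S_{R/S} = r_R/r_S = (k₁·C_A^2·C_B^0.5)/(k₂·C_A^1.5) = (k₁/k₂)·C_A^0.5·C_B^0.5.
= (0.186×5.020^2×0.8930^0.5) / (0.0486×5.020^1.5) = 4.429/0.5466 = 8.10.
Since the desired path is higher order in A, keeping C_A high (PFR or concentrated feed) favours R.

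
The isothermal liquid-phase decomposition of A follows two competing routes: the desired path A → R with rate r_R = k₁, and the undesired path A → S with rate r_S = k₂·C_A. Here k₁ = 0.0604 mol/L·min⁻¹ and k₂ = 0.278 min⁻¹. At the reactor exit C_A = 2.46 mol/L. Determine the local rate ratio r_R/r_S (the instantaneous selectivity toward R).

0.0883

S_{R/S} = r_R/r_S = (k₁)/(k₂·C_A) = (k₁/k₂)·C_A⁻¹.
= (0.0604) / (0.278×2.460) = 0.06040/0.6839 = 0.0883.
The undesired path is higher order in A, so low C_A (CSTR or dilute feed) favours R.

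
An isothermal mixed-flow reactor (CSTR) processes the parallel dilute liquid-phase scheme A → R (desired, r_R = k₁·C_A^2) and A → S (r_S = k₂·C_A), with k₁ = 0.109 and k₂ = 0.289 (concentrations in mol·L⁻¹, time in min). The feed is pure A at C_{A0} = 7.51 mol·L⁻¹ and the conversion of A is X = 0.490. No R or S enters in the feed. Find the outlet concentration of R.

Exit C_A = C_{A0}(1−X) = 7.51×0.510 = 3.830 mol·L⁻¹.
Rates in a CSTR are evaluated at the outlet concentration: r_R = 0.109×3.830^2 = 1.599, r_S = 0.289×3.830 = 1.107.
Fraction of consumed A going to R: r_R/(r_R+r_S) = 0.5909.
C_R = 0.5909·C_{A0}·X = 0.5909×7.51×0.490 = 2.17 mol·L⁻¹.

2.17 mol·L⁻¹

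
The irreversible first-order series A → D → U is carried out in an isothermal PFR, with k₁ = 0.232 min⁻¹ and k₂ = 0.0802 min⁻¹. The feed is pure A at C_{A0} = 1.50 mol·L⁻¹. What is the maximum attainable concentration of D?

For a first-order series the maximum intermediate yield is C_{D,max}/C_{A0} = (k₁/k₂)^[k₂/(k₂−k₁)].
= (0.232/0.0802)^(0.0802/(0.0802−0.232)) = (2.893)^(-0.5283) = 0.5705.
C_{D,max} = 0.5705×1.50 = 0.856 mol·L⁻¹.

0.856 mol·L⁻¹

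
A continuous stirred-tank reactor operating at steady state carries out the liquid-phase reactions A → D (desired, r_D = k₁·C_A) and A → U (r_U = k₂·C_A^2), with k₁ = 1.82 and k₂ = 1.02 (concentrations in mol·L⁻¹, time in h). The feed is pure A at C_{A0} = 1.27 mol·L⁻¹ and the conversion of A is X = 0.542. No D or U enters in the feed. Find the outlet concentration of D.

Exit C_A = C_{A0}(1−X) = 1.27×0.458 = 0.5817 mol·L⁻¹.
A CSTR operates uniformly at the exit composition, giving r_D = 1.059 and r_U = 0.3451 (each k·C_A^n at C_A = 0.5817).
Fraction of consumed A going to D: r_D/(r_D+r_U) = 0.7542.
C_D = 0.7542·C_{A0}·X = 0.7542×1.27×0.542 = 0.519 mol·L⁻¹.

0.519 mol·L⁻¹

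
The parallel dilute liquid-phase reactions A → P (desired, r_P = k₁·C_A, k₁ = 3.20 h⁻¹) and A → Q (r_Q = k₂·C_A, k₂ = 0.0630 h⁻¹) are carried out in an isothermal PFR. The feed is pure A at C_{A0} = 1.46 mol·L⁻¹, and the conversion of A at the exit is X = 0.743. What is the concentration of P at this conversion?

C_A = C_{A0}(1−X) = 0.3752 mol·L⁻¹.
Both paths are first order in A, so the instantaneous fraction to P is constant: dC_P/d(−C_A) = k₁/(k₁+k₂) = 0.9807.
C_P = 0.9807·(C_{A0}−C_A) = 0.9807×1.085 = 1.06 mol·L⁻¹.

1.06 mol·L⁻¹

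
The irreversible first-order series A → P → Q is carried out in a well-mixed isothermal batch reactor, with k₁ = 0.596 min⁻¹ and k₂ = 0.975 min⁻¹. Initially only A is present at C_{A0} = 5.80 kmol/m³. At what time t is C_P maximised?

1.30 min

Setting dC_P/dt = 0 gives t_opt = ln(k₂/k₁)/(k₂−k₁).
= ln(0.975/0.596)/(0.975−0.596) = ln(1.636)/0.3790 = 0.4922/0.3790 = 1.30 min.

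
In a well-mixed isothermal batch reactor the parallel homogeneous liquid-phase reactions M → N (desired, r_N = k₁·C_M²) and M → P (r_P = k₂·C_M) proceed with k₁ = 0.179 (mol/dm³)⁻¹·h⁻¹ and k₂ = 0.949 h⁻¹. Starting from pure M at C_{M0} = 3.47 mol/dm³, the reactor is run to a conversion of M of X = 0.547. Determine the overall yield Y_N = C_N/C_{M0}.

0.174

C_M = C_{M0}(1−X) = 1.572 mol/dm³.
Along a PFR/batch, dC_P/dC_M = −r_P/(r_N+r_P) = −k₂/(k₂+k₁·C_M).
Integrating from C_{M0} to C_M: C_P = (0.949/0.179)·ln[(0.949+0.179·3.47)/(0.949+0.179·1.57)] = 5.302·ln(1.570/1.230) = 1.293 mol/dm³.
Then C_N = (C_{M0}−C_M) − C_P = 1.898 − 1.293 = 0.6053 mol/dm³.
Y_N = C_N/C_{M0} = 0.6053/3.47 = 0.174.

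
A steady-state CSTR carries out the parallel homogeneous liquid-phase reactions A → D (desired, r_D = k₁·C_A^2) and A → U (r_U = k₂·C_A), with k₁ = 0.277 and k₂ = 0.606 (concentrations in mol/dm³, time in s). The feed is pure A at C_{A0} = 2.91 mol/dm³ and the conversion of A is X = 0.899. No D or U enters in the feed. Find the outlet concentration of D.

0.310 mol/dm³

Exit C_A = C_{A0}(1−X) = 2.91×0.101 = 0.2939 mol/dm³.
In a CSTR the entire volume is at exit conditions, so r_D = 0.277×0.2939^2 = 0.02393 and r_U = 0.606×0.2939 = 0.1781.
Fraction of consumed A going to D: r_D/(r_D+r_U) = 0.1184.
C_D = 0.1184·C_{A0}·X = 0.1184×2.91×0.899 = 0.310 mol/dm³.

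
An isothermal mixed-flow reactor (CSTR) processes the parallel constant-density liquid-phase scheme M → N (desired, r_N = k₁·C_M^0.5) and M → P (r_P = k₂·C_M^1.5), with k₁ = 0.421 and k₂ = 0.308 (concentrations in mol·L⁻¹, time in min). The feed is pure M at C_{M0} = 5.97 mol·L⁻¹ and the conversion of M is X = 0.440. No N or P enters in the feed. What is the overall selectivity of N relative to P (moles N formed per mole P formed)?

Exit C_M = C_{M0}(1−X) = 5.97×0.560 = 3.343 mol·L⁻¹.
In a CSTR the entire volume is at exit conditions, so r_N = 0.421×3.343^0.5 = 0.7698 and r_P = 0.308×3.343^1.5 = 1.883.
Overall selectivity = C_N/C_P = r_Nτ/(r_Pτ) = r_N/r_P = 0.409.

0.409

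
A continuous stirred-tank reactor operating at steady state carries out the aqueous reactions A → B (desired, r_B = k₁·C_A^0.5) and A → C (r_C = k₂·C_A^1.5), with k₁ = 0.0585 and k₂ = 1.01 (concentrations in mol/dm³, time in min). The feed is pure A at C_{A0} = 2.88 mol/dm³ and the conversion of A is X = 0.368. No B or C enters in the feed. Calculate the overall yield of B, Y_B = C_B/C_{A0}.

0.0113

Exit C_A = C_{A0}(1−X) = 2.88×0.632 = 1.820 mol/dm³.
Rates in a CSTR are evaluated at the outlet concentration: r_B = 0.0585×1.820^0.5 = 0.07892, r_C = 1.01×1.820^1.5 = 2.480.
Fraction of consumed A going to B: r_B/(r_B+r_C) = 0.03084.
C_B = 0.03084·C_{A0}·X = 0.03084×2.88×0.368 = 0.0327 mol/dm³; Y_B = C_B/C_{A0} = 0.0113.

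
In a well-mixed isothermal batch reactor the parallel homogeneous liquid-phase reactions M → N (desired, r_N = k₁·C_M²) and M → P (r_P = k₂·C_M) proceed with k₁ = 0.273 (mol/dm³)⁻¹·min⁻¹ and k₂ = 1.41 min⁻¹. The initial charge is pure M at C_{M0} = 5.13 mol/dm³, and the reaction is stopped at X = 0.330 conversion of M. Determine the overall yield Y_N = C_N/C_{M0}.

C_M = C_{M0}(1−X) = 3.437 mol/dm³.
Along a PFR/batch, dC_P/dC_M = −r_P/(r_N+r_P) = −k₂/(k₂+k₁·C_M).
Integrating from C_{M0} to C_M: C_P = (1.41/0.273)·ln[(1.41+0.273·5.13)/(1.41+0.273·3.44)] = 5.165·ln(2.810/2.348) = 0.9279 mol/dm³.
Then C_N = (C_{M0}−C_M) − C_P = 1.693 − 0.9279 = 0.7650 mol/dm³.
Y_N = C_N/C_{M0} = 0.7650/5.13 = 0.149.

0.149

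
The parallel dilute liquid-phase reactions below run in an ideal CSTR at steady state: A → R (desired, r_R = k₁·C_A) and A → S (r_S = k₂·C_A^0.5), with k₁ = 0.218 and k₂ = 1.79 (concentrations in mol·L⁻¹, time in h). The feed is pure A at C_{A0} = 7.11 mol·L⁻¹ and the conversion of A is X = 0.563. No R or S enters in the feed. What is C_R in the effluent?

0.707 mol·L⁻¹

Exit C_A = C_{A0}(1−X) = 7.11×0.437 = 3.107 mol·L⁻¹.
A CSTR operates uniformly at the exit composition, giving r_R = 0.6773 and r_S = 3.155 (each k·C_A^n at C_A = 3.107).
Fraction of consumed A going to R: r_R/(r_R+r_S) = 0.1767.
C_R = 0.1767·C_{A0}·X = 0.1767×7.11×0.563 = 0.707 mol·L⁻¹.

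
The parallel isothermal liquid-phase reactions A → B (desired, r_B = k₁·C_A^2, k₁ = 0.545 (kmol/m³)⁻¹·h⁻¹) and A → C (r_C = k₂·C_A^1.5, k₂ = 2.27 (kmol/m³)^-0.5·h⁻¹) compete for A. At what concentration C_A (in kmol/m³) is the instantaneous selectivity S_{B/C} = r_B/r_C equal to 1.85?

59.4 kmol/m³

S_{B/C} = (k₁/k₂)·C_A^0.5 ⇒ C_A = (S·k₂/k₁)^(2).
= (1.85×2.27/0.545)^(2) = (7.706)^(2) = 59.4 kmol/m³.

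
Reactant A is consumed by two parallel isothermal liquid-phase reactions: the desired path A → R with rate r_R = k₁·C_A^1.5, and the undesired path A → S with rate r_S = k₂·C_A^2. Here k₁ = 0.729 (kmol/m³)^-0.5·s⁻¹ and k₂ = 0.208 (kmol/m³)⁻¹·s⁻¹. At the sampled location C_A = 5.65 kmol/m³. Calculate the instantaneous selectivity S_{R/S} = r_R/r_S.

1.47

S_{R/S} = r_R/r_S = (k₁·C_A^1.5)/(k₂·C_A^2) = (k₁/k₂)·C_A^-0.5.
= (0.729×5.650^1.5) / (0.208×5.650^2) = 9.790/6.640 = 1.47.
The undesired path is higher order in A, so low C_A (CSTR or dilute feed) favours R.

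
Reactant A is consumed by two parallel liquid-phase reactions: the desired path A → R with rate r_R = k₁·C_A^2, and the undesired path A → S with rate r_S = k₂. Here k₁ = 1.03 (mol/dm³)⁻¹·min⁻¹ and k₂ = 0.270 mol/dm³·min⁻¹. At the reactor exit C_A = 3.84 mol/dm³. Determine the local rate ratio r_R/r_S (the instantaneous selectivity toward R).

56.3

S_{R/S} = r_R/r_S = (k₁·C_A^2)/(k₂) = (k₁/k₂)·C_A^2.
= (1.03×3.840^2) / (0.270) = 15.19/0.2700 = 56.3.
Since the desired path is higher order in A, keeping C_A high (PFR or concentrated feed) favours R.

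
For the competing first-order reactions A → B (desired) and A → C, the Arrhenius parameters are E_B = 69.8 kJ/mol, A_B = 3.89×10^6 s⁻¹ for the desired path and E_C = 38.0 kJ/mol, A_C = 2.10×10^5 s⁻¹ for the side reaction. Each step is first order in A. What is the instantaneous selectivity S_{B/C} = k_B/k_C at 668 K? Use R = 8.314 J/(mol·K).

0.0604

Since both paths have the same order in A, the concentration cancels and S_{B/C} = k_B/k_C = (A_B/A_C)·exp[(E_C−E_B)/(RT)].
(E_C−E_B)/(RT) = (38.0−69.8)×10³/(8.314×668) = -31800/5554 = -5.726.
k_B/k_C = (3.89×10^6/2.10×10^5)·exp(-5.726) = 18.52 × 0.003261 = 0.0604.
Since E_B > E_C, raising the temperature improves selectivity toward B.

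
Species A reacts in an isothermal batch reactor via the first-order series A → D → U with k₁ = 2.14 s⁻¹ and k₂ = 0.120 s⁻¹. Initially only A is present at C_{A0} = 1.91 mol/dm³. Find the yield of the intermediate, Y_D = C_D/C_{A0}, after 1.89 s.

For first-order series with pure A initially, C_D(t) = k₁C_{A0}/(k₂−k₁)·(e^(−k₁t) − e^(−k₂t)).
e^(−k₁t) = e^(−2.14×1.89) = e^(−4.045) = 0.01752; e^(−k₂t) = e^(−0.2268) = 0.7971.
C_D = 2.14×1.91/(0.120−2.14) × (0.01752−0.7971) = (-2.023)×(-0.7796) = 1.577 mol/dm³.
Y_D = C_D/C_{A0} = 1.577/1.91 = 0.826.

0.826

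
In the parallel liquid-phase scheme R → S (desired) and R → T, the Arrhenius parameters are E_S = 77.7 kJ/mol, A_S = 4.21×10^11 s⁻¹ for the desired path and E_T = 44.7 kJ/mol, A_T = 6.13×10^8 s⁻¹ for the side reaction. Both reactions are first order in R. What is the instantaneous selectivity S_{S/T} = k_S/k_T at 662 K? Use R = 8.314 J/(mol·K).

1.71

Since both paths have the same order in R, the concentration cancels and S_{S/T} = k_S/k_T = (A_S/A_T)·exp[(E_T−E_S)/(RT)].
(E_T−E_S)/(RT) = (44.7−77.7)×10³/(8.314×662) = -33000/5504 = -5.996.
k_S/k_T = (4.21×10^11/6.13×10^8)·exp(-5.996) = 686.8 × 0.002489 = 1.71.
Since E_S > E_T, raising the temperature improves selectivity toward S.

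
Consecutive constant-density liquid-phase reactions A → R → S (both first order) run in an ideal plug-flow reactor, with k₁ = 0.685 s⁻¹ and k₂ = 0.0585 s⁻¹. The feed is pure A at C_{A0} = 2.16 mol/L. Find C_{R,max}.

1.72 mol/L

At the optimum, C_{R,max}/C_{A0} = (k₁/k₂)^[k₂/(k₂−k₁)].
= (0.685/0.0585)^(0.0585/(0.0585−0.685)) = (11.71)^(-0.09338) = 0.7947.
C_{R,max} = 0.7947×2.16 = 1.72 mol/L.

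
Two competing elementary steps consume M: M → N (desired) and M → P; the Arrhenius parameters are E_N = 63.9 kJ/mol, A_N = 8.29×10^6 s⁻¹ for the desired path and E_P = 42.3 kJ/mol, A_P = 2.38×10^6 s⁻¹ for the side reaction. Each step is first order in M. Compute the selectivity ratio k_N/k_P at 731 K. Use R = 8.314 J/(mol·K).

0.0996

Since both paths have the same order in M, the concentration cancels and S_{N/P} = k_N/k_P = (A_N/A_P)·exp[(E_P−E_N)/(RT)].
(E_P−E_N)/(RT) = (42.3−63.9)×10³/(8.314×731) = -21600/6078 = -3.554.
k_N/k_P = (8.29×10^6/2.38×10^6)·exp(-3.554) = 3.483 × 0.02861 = 0.0996.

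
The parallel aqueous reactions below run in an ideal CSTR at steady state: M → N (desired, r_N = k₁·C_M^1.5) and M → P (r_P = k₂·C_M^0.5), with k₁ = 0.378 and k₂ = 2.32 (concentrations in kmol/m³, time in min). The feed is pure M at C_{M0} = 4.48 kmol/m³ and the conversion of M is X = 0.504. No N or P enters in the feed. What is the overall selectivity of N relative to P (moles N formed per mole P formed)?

Exit C_M = C_{M0}(1−X) = 4.48×0.496 = 2.222 kmol/m³.
Rates in a CSTR are evaluated at the outlet concentration: r_N = 0.378×2.222^1.5 = 1.252, r_P = 2.32×2.222^0.5 = 3.458.
Overall selectivity = C_N/C_P = r_Nτ/(r_Pτ) = r_N/r_P = 0.362.

0.362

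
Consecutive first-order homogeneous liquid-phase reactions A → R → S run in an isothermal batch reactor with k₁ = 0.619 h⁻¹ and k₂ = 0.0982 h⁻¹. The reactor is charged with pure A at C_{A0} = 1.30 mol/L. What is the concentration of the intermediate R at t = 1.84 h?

0.795 mol/L

For first-order series with pure A initially, C_R(t) = k₁C_{A0}/(k₂−k₁)·(e^(−k₁t) − e^(−k₂t)).
e^(−k₁t) = e^(−0.619×1.84) = e^(−1.139) = 0.3202; e^(−k₂t) = e^(−0.1807) = 0.8347.
C_R = 0.619×1.30/(0.0982−0.619) × (0.3202−0.8347) = (-1.545)×(-0.5145) = 0.7950 mol/L.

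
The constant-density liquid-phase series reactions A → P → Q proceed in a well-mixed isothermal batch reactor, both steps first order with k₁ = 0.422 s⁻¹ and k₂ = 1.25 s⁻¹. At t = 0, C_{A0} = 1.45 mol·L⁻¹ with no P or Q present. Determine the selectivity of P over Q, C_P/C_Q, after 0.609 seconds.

Solving the coupled first-order balances gives C_P(t) = [k₁/(k₂−k₁)]·C_{A0}·(e^(−k₁t) − e^(−k₂t)).
e^(−k₁t) = e^(−0.422×0.609) = e^(−0.2570) = 0.7734; e^(−k₂t) = e^(−0.7612) = 0.4671.
C_P = 0.422×1.45/(1.25−0.422) × (0.7734−0.4671) = 0.7390×0.3063 = 0.2263 mol·L⁻¹.
C_A = C_{A0}e^(−k₁t) = 1.121 mol·L⁻¹, so C_Q = C_{A0}−C_A−C_P = 0.1023 mol·L⁻¹; C_P/C_Q = 2.21.

2.21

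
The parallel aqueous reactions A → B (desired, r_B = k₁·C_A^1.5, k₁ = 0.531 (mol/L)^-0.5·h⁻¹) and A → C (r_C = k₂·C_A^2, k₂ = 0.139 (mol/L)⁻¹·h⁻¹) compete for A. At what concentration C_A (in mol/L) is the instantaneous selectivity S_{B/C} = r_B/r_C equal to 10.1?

0.143 mol/L

S_{B/C} = (k₁/k₂)·C_A^-0.5 ⇒ C_A = (S·k₂/k₁)^(-2).
= (10.1×0.139/0.531)^(-2) = (2.644)^(-2) = 0.143 mol/L.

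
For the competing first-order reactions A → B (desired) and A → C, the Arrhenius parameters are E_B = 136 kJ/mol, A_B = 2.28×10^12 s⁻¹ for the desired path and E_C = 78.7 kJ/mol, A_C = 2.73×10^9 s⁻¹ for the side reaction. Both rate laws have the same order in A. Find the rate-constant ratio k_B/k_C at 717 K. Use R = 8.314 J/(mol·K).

0.0559

With equal orders, S_{B/C} = k_B/k_C = (A_B/A_C)·exp[(E_C−E_B)/(RT)].
(E_C−E_B)/(RT) = (78.7−136)×10³/(8.314×717) = -57300/5961 = -9.612.
k_B/k_C = (2.28×10^12/2.73×10^9)·exp(-9.612) = 835.2 × 6.690×10^-5 = 0.0559.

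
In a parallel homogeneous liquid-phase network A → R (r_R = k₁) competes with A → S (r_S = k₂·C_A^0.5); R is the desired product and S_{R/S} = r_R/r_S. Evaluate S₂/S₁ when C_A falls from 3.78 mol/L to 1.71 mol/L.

1.49

S_{R/S} = (k₁/k₂)·C_A^-0.5, so S₂/S₁ = (C_{A,2}/C_{A,1})^-0.5.
= (1.71/3.78)^(-0.5) = (0.4524)^(-0.5) = 1.49.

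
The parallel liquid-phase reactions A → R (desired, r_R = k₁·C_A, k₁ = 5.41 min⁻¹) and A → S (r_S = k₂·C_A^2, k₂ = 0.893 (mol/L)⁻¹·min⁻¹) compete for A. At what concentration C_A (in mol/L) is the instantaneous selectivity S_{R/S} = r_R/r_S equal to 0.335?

S_{R/S} = (k₁/k₂)·C_A⁻¹ ⇒ C_A = (S·k₂/k₁)^(-1).
= (0.335×0.893/5.41)^(-1) = (0.05530)^(-1) = 18.1 mol/L.

18.1 mol/L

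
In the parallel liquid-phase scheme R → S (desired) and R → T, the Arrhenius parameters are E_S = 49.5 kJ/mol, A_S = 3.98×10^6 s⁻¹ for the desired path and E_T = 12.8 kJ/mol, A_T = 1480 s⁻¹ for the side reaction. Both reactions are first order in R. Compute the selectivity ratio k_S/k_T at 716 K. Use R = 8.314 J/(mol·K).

5.65

Since both paths have the same order in R, the concentration cancels and S_{S/T} = k_S/k_T = (A_S/A_T)·exp[(E_T−E_S)/(RT)].
(E_T−E_S)/(RT) = (12.8−49.5)×10³/(8.314×716) = -36700/5953 = -6.165.
k_S/k_T = (3.98×10^6/1480)·exp(-6.165) = 2689 × 0.002101 = 5.65.
Since E_S > E_T, raising the temperature improves selectivity toward S.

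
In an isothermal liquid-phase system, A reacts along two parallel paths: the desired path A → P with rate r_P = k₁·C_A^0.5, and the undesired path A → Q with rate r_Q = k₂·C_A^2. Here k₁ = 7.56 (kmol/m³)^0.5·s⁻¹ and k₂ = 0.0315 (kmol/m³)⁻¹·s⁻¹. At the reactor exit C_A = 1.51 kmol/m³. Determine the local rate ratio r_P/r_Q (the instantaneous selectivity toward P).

S_{P/Q} = r_P/r_Q = (k₁·C_A^0.5)/(k₂·C_A^2) = (k₁/k₂)·C_A^-1.5.
= (7.56×1.510^0.5) / (0.0315×1.510^2) = 9.290/0.07182 = 129.
The undesired path is higher order in A, so low C_A (CSTR or dilute feed) favours P.

129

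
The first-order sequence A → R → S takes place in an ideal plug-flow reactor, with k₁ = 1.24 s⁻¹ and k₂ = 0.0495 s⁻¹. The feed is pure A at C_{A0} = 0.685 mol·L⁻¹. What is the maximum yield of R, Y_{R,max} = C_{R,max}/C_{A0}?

0.875

At the optimum, C_{R,max}/C_{A0} = (k₁/k₂)^[k₂/(k₂−k₁)].
= (1.24/0.0495)^(0.0495/(0.0495−1.24)) = (25.05)^(-0.04158) = 0.8747.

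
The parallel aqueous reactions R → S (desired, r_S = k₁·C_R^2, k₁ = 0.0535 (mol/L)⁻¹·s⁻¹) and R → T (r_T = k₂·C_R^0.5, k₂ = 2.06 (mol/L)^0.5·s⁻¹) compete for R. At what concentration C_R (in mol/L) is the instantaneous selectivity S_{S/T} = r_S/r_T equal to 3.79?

27.7 mol/L

S_{S/T} = (k₁/k₂)·C_R^1.5 ⇒ C_R = (S·k₂/k₁)^(1/1.5).
= (3.79×2.06/0.0535)^(0.6667) = (145.9)^(0.6667) = 27.7 mol/L.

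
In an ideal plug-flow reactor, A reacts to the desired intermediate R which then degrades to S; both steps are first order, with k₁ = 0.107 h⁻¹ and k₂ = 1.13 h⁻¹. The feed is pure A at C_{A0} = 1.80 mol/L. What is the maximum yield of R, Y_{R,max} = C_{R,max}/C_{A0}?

0.0740

Evaluating C_R at τ_opt = ln(k₂/k₁)/(k₂−k₁) gives C_{R,max}/C_{A0} = (k₁/k₂)^[k₂/(k₂−k₁)].
= (0.107/1.13)^(1.13/(1.13−0.107)) = (0.09469)^(1.105) = 0.07400.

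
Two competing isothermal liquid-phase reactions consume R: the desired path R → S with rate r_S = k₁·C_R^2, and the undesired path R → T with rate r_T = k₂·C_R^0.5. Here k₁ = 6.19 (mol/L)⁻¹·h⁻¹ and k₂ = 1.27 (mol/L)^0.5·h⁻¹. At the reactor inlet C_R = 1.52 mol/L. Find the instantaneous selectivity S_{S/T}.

9.13

S_{S/T} = r_S/r_T = (k₁·C_R^2)/(k₂·C_R^0.5) = (k₁/k₂)·C_R^1.5.
= (6.19×1.520^2) / (1.27×1.520^0.5) = 14.30/1.566 = 9.13.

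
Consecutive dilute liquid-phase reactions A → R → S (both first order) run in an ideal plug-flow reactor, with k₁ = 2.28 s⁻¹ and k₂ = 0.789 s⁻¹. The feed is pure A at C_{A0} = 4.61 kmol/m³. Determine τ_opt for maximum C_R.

Setting dC_R/dτ = 0 gives τ_opt = ln(k₂/k₁)/(k₂−k₁).
= ln(0.789/2.28)/(0.789−2.28) = ln(0.3461)/-1.491 = -1.061/-1.491 = 0.712 s.

0.712 s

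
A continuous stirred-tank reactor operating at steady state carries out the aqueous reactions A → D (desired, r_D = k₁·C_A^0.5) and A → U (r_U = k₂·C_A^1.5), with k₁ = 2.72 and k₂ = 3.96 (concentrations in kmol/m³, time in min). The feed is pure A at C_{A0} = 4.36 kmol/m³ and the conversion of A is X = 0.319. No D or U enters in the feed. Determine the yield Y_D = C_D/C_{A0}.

Exit C_A = C_{A0}(1−X) = 4.36×0.681 = 2.969 kmol/m³.
Rates in a CSTR are evaluated at the outlet concentration: r_D = 2.72×2.969^0.5 = 4.687, r_U = 3.96×2.969^1.5 = 20.26.
Fraction of consumed A going to D: r_D/(r_D+r_U) = 0.1879.
C_D = 0.1879·C_{A0}·X = 0.1879×4.36×0.319 = 0.261 kmol/m³; Y_D = C_D/C_{A0} = 0.0599.

0.0599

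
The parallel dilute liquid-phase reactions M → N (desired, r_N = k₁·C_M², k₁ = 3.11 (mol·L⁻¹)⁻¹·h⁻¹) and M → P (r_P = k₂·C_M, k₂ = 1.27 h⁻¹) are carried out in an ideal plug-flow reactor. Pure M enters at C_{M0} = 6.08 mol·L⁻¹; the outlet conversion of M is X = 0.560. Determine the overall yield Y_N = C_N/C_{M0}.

C_M = C_{M0}(1−X) = 2.675 mol·L⁻¹.
Along a PFR/batch, dC_P/dC_M = −r_P/(r_N+r_P) = −k₂/(k₂+k₁·C_M).
Integrating from C_{M0} to C_M: C_P = (1.27/3.11)·ln[(1.27+3.11·6.08)/(1.27+3.11·2.68)] = 0.4084·ln(20.18/9.590) = 0.3038 mol·L⁻¹.
Then C_N = (C_{M0}−C_M) − C_P = 3.405 − 0.3038 = 3.101 mol·L⁻¹.
Y_N = C_N/C_{M0} = 3.101/6.08 = 0.510.

0.510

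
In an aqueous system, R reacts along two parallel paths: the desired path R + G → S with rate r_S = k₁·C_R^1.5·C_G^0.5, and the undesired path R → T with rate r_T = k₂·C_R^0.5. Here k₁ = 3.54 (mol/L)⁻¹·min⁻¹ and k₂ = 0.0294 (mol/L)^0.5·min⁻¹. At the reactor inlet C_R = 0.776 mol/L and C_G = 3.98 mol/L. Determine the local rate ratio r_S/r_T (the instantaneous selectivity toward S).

186

S_{S/T} = r_S/r_T = (k₁·C_R^1.5·C_G^0.5)/(k₂·C_R^0.5) = (k₁/k₂)·C_R·C_G^0.5.
= (3.54×0.7760^1.5×3.980^0.5) / (0.0294×0.7760^0.5) = 4.828/0.02590 = 186.
Since the desired path is higher order in R, keeping C_R high (PFR or concentrated feed) favours S.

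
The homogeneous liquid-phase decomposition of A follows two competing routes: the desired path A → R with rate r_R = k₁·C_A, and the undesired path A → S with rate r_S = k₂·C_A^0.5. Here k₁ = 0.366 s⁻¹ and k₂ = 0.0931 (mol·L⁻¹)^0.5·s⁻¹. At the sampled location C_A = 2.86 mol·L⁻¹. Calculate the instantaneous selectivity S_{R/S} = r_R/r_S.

S_{R/S} = r_R/r_S = (k₁·C_A)/(k₂·C_A^0.5) = (k₁/k₂)·C_A^0.5.
= (0.366×2.860) / (0.0931×2.860^0.5) = 1.047/0.1574 = 6.65.

6.65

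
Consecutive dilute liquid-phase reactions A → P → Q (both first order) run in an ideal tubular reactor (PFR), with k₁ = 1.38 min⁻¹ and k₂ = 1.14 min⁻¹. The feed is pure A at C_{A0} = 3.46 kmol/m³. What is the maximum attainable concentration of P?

1.40 kmol/m³

For a first-order series the maximum intermediate yield is C_{P,max}/C_{A0} = (k₁/k₂)^[k₂/(k₂−k₁)].
= (1.38/1.14)^(1.14/(1.14−1.38)) = (1.211)^(-4.750) = 0.4035.
C_{P,max} = 0.4035×3.46 = 1.40 kmol/m³.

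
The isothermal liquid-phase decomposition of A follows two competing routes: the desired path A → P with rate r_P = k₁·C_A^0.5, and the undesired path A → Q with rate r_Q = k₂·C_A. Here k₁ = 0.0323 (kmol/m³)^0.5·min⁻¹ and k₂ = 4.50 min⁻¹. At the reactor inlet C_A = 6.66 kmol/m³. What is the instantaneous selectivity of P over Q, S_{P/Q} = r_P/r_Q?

S_{P/Q} = r_P/r_Q = (k₁·C_A^0.5)/(k₂·C_A) = (k₁/k₂)·C_A^-0.5.
= (0.0323×6.660^0.5) / (4.50×6.660) = 0.08336/29.97 = 0.00278.
The undesired path is higher order in A, so low C_A (CSTR or dilute feed) favours P.

0.00278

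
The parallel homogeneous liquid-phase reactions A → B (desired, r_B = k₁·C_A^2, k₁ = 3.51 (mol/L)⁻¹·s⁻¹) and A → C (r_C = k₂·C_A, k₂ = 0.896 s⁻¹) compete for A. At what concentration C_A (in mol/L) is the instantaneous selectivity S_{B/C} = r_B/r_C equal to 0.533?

S_{B/C} = (k₁/k₂)·C_A ⇒ C_A = S·k₂/k₁.
= 0.533×0.896/3.51 = 0.136 mol/L.

0.136 mol/L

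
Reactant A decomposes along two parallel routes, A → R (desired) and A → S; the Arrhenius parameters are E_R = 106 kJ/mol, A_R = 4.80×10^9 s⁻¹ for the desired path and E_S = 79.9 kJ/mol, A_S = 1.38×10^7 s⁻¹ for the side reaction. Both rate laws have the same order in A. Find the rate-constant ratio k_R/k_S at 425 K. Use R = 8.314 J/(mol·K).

0.215

k_R/k_S = (A_R/A_S)·exp[−(E_R−E_S)/(RT)] = (A_R/A_S)·exp[(E_S−E_R)/(RT)].
(E_S−E_R)/(RT) = (79.9−106)×10³/(8.314×425) = -26100/3533 = -7.387.
k_R/k_S = (4.80×10^9/1.38×10^7)·exp(-7.387) = 347.8 × 6.195×10^-4 = 0.215.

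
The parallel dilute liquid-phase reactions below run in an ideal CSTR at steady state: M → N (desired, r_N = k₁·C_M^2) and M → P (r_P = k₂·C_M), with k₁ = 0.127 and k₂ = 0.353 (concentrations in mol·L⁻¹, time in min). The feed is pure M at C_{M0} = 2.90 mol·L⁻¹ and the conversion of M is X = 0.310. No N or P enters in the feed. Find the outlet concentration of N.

0.376 mol·L⁻¹

Exit C_M = C_{M0}(1−X) = 2.90×0.690 = 2.001 mol·L⁻¹.
Rates in a CSTR are evaluated at the outlet concentration: r_N = 0.127×2.001^2 = 0.5085, r_P = 0.353×2.001 = 0.7064.
Fraction of consumed M going to N: r_N/(r_N+r_P) = 0.4186.
C_N = 0.4186·C_{M0}·X = 0.4186×2.90×0.310 = 0.376 mol·L⁻¹.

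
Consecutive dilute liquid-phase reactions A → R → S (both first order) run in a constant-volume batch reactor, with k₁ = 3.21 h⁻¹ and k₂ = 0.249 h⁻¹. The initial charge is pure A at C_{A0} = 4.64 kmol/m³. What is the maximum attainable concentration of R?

Evaluating C_R at t_opt = ln(k₂/k₁)/(k₂−k₁) gives C_{R,max}/C_{A0} = (k₁/k₂)^[k₂/(k₂−k₁)].
= (3.21/0.249)^(0.249/(0.249−3.21)) = (12.89)^(-0.08409) = 0.8065.
C_{R,max} = 0.8065×4.64 = 3.74 kmol/m³.

3.74 kmol/m³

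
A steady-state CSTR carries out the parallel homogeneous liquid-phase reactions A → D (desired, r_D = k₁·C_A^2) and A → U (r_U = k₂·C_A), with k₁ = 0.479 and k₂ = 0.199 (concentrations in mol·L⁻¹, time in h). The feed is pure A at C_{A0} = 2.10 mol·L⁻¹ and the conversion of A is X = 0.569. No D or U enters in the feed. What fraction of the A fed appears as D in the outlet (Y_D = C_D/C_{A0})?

Exit C_A = C_{A0}(1−X) = 2.10×0.431 = 0.9051 mol·L⁻¹.
A CSTR operates uniformly at the exit composition, giving r_D = 0.3924 and r_U = 0.1801 (each k·C_A^n at C_A = 0.9051).
Fraction of consumed A going to D: r_D/(r_D+r_U) = 0.6854.
C_D = 0.6854·C_{A0}·X = 0.6854×2.10×0.569 = 0.819 mol·L⁻¹; Y_D = C_D/C_{A0} = 0.390.

0.390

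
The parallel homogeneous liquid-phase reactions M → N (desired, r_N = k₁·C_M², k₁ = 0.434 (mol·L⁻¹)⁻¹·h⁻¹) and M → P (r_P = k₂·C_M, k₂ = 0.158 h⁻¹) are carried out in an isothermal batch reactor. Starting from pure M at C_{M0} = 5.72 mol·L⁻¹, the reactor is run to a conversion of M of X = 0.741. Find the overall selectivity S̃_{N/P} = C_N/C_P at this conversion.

8.76

C_M = C_{M0}(1−X) = 1.481 mol·L⁻¹.
Along a PFR/batch, dC_P/dC_M = −r_P/(r_N+r_P) = −k₂/(k₂+k₁·C_M).
Integrating from C_{M0} to C_M: C_P = (0.158/0.434)·ln[(0.158+0.434·5.72)/(0.158+0.434·1.48)] = 0.3641·ln(2.640/0.8010) = 0.4343 mol·L⁻¹.
Then C_N = (C_{M0}−C_M) − C_P = 4.239 − 0.4343 = 3.804 mol·L⁻¹.
S̃_{N/P} = C_N/C_P = 3.804/0.4343 = 8.76.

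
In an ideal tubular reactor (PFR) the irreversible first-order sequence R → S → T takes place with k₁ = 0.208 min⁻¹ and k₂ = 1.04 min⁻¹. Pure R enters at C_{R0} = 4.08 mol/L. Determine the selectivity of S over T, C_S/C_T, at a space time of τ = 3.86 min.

Solving the coupled first-order balances gives C_S(τ) = [k₁/(k₂−k₁)]·C_{R0}·(e^(−k₁τ) − e^(−k₂τ)).
e^(−k₁τ) = e^(−0.208×3.86) = e^(−0.8029) = 0.4480; e^(−k₂τ) = e^(−4.014) = 0.01805.
C_S = 0.208×4.08/(1.04−0.208) × (0.4480−0.01805) = 1.020×0.4300 = 0.4386 mol/L.
C_R = C_{R0}e^(−k₁τ) = 1.828 mol/L, so C_T = C_{R0}−C_R−C_S = 1.813 mol/L; C_S/C_T = 0.242.

0.242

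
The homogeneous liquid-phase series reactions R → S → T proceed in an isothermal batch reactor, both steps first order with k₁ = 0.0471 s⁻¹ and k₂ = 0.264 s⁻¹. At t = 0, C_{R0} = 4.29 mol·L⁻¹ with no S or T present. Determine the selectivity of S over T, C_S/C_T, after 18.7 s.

For first-order series with pure R initially, C_S(t) = k₁C_{R0}/(k₂−k₁)·(e^(−k₁t) − e^(−k₂t)).
e^(−k₁t) = e^(−0.0471×18.7) = e^(−0.8808) = 0.4145; e^(−k₂t) = e^(−4.937) = 0.007178.
C_S = 0.0471×4.29/(0.264−0.0471) × (0.4145−0.007178) = 0.9316×0.4073 = 0.3794 mol·L⁻¹.
C_R = C_{R0}e^(−k₁t) = 1.778 mol·L⁻¹, so C_T = C_{R0}−C_R−C_S = 2.133 mol·L⁻¹; C_S/C_T = 0.178.

0.178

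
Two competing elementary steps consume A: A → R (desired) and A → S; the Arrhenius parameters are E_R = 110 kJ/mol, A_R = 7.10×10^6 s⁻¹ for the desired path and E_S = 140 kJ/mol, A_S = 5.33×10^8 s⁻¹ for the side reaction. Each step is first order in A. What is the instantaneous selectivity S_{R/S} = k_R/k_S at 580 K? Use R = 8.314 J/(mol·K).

With equal orders, S_{R/S} = k_R/k_S = (A_R/A_S)·exp[(E_S−E_R)/(RT)].
(E_S−E_R)/(RT) = (140−110)×10³/(8.314×580) = 30000/4822 = 6.221.
k_R/k_S = (7.10×10^6/5.33×10^8)·exp(6.221) = 0.01332 × 503.4 = 6.71.

6.71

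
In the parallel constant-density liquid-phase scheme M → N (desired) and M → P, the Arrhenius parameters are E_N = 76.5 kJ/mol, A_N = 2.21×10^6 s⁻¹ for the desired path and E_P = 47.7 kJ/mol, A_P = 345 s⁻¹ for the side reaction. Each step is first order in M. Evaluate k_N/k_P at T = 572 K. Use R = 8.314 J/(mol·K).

15.0

k_N/k_P = (A_N/A_P)·exp[−(E_N−E_P)/(RT)] = (A_N/A_P)·exp[(E_P−E_N)/(RT)].
(E_P−E_N)/(RT) = (47.7−76.5)×10³/(8.314×572) = -28800/4756 = -6.056.
k_N/k_P = (2.21×10^6/345)·exp(-6.056) = 6406 × 0.002344 = 15.0.
Since E_N > E_P, raising the temperature improves selectivity toward N.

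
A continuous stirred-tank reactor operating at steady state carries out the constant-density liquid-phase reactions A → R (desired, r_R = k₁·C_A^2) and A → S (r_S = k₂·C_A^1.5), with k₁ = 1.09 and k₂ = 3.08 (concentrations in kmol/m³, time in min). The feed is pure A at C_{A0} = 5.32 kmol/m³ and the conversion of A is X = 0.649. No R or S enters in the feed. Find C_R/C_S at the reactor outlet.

0.484

Exit C_A = C_{A0}(1−X) = 5.32×0.351 = 1.867 kmol/m³.
In a CSTR the entire volume is at exit conditions, so r_R = 1.09×1.867^2 = 3.801 and r_S = 3.08×1.867^1.5 = 7.859.
Overall selectivity = C_R/C_S = r_Rτ/(r_Sτ) = r_R/r_S = 0.484.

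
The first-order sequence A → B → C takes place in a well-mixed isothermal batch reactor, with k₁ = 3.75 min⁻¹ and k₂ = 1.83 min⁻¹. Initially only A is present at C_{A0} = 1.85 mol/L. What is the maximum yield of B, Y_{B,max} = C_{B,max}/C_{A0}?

Evaluating C_B at t_opt = ln(k₂/k₁)/(k₂−k₁) gives C_{B,max}/C_{A0} = (k₁/k₂)^[k₂/(k₂−k₁)].
= (3.75/1.83)^(1.83/(1.83−3.75)) = (2.049)^(-0.9531) = 0.5047.

0.505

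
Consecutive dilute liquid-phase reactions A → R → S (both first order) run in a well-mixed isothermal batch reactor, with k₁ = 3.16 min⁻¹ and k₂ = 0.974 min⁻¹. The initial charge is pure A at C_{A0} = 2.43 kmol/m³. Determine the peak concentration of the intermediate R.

1.44 kmol/m³

Evaluating C_R at t_opt = ln(k₂/k₁)/(k₂−k₁) gives C_{R,max}/C_{A0} = (k₁/k₂)^[k₂/(k₂−k₁)].
= (3.16/0.974)^(0.974/(0.974−3.16)) = (3.244)^(-0.4456) = 0.5919.
C_{R,max} = 0.5919×2.43 = 1.44 kmol/m³.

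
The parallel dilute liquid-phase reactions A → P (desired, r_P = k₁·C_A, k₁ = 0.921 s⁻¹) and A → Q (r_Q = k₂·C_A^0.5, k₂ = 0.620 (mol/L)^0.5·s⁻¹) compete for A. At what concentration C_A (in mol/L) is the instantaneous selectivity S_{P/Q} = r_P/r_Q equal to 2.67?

S_{P/Q} = (k₁/k₂)·C_A^0.5 ⇒ C_A = (S·k₂/k₁)^(2).
= (2.67×0.620/0.921)^(2) = (1.797)^(2) = 3.23 mol/L.

3.23 mol/L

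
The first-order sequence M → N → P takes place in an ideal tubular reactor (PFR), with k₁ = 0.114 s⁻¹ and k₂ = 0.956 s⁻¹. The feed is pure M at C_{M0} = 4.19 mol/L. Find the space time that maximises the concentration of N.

Setting dC_N/dτ = 0 gives τ_opt = ln(k₂/k₁)/(k₂−k₁).
= ln(0.956/0.114)/(0.956−0.114) = ln(8.386)/0.8420 = 2.127/0.8420 = 2.53 s.

2.53 s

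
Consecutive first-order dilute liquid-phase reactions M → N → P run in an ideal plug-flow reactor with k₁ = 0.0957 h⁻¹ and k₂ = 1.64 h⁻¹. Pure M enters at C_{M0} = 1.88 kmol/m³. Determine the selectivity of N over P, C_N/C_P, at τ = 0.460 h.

For first-order series with pure M initially, C_N(τ) = k₁C_{M0}/(k₂−k₁)·(e^(−k₁τ) − e^(−k₂τ)).
e^(−k₁τ) = e^(−0.0957×0.460) = e^(−0.04402) = 0.9569; e^(−k₂τ) = e^(−0.7544) = 0.4703.
C_N = 0.0957×1.88/(1.64−0.0957) × (0.9569−0.4703) = 0.1165×0.4866 = 0.05670 kmol/m³.
C_M = C_{M0}e^(−k₁τ) = 1.799 kmol/m³, so C_P = C_{M0}−C_M−C_N = 0.02427 kmol/m³; C_N/C_P = 2.34.

2.34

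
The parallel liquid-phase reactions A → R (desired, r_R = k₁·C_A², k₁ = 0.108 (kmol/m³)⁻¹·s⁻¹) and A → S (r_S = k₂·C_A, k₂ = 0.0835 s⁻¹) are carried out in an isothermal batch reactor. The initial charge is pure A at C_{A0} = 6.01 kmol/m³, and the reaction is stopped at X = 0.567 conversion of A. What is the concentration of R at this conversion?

C_A = C_{A0}(1−X) = 2.602 kmol/m³.
Along a PFR/batch, dC_S/dC_A = −r_S/(r_R+r_S) = −k₂/(k₂+k₁·C_A).
Integrating from C_{A0} to C_A: C_S = (0.0835/0.108)·ln[(0.0835+0.108·6.01)/(0.0835+0.108·2.60)] = 0.7731·ln(0.7326/0.3646) = 0.5396 kmol/m³.
Then C_R = (C_{A0}−C_A) − C_S = 3.408 − 0.5396 = 2.868 kmol/m³.

2.87 kmol/m³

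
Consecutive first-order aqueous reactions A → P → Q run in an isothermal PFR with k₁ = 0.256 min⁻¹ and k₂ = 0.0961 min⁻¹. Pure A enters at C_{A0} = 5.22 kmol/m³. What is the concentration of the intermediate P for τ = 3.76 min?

2.63 kmol/m³

The intermediate concentration in a first-order A→B→C sequence is C_P = k₁C_{A0}(e^(−k₁τ) − e^(−k₂τ))/(k₂−k₁).
e^(−k₁τ) = e^(−0.256×3.76) = e^(−0.9626) = 0.3819; e^(−k₂τ) = e^(−0.3613) = 0.6967.
C_P = 0.256×5.22/(0.0961−0.256) × (0.3819−0.6967) = (-8.357)×(-0.3148) = 2.631 kmol/m³.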